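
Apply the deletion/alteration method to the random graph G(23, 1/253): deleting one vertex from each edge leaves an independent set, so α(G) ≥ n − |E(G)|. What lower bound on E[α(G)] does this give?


E[|E(G)|] = C(23, 2)·p = 253 · (1/253) = 1.
E[α(G)] ≥ n − E[|E(G)|] = 23 − 1 = 22.
Numerically: ≈ 22.000.
(This is only a lower bound; the true E[α(G)] may be larger.)

E[α(G)] ≥ 22 ≈ 22.000.


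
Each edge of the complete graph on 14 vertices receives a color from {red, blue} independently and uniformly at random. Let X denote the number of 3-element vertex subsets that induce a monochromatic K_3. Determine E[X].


Let X = Σ_S X_S over the C(14, 3) = 364 subsets S of size 3, where X_S = 1 if the K_3 on S is monochromatic.
For a fixed S, the K_3 on S has C(3, 2) = 3 edges. P[all 3 edges red] = (1/2)^3, and likewise for blue, so P[monochromatic] = 2·(1/2)^3 = 2^{1 − 3} = 1/4.
Summing: E[X] = C(14, 3) · 2^{1 − 3} = 364 · 1/4 = 91.
Numerically: E[X] ≈ 91.000.

E[X] = C(14,3)·2^(1−C(3,2)) = 91 ≈ 91.000.


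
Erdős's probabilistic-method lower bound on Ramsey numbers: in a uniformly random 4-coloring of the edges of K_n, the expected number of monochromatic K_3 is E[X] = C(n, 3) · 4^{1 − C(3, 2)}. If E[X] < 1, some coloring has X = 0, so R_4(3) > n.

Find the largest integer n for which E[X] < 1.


We need C(n, 3) · 4^{1 − 3} < 1, i.e. C(n, 3) < 4^{3 − 1} = 16.
Check values of n near the boundary:
  n = 3: C(3, 3) = 1; 1 < 16? YES
  n = 4: C(4, 3) = 4; 4 < 16? YES
  n = 5: C(5, 3) = 10; 10 < 16? YES
  n = 6: C(6, 3) = 20; 20 < 16? NO
  n = 7: C(7, 3) = 35; 35 < 16? NO
  n = 8: C(8, 3) = 56; 56 < 16? NO
The largest n with C(n, 3) < 16 is n = 5 (where E[X] = 5/8 ≈ 0.625). Hence R_4(3) > 5, i.e. R_4(3) ≥ 6.

Largest n = 5; hence R_4(3) > 5.


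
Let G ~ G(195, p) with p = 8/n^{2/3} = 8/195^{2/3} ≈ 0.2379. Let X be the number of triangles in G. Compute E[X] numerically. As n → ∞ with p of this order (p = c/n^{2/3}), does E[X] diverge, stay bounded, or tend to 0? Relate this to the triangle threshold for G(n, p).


Number of potential triangles: C(195, 3) = 1216865.
Each occurs with probability p³ ≈ (0.2379)³ ≈ 1.3464826e-02.
By linearity: E[X] = C(195, 3)·p³ ≈ 1216865 · 1.3464826e-02 ≈ 16384.87521.
Since α = 2/3 < 1, p = c/n^{2/3} ≫ 1/n is above the triangle threshold p ~ 1/n. Asymptotically E[X] ~ (c³/6)·n^{3(1−α)} = (8³/6)·n^{1} → ∞; triangles are abundant w.h.p.

E[X] ≈ 16384.87521; in regime p = Θ(1/n^{2/3}) E[X] diverges (above the triangle threshold p ~ 1/n).


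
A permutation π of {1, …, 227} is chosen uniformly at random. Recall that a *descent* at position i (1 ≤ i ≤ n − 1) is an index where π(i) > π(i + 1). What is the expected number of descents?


Write X = Σ X_I over i = 1, …, 226, with X_I the indicator of one descent.
There are 226 indicators.
For each fixed i, the pair (π(i), π(i+1)) is a uniformly random ordered pair of distinct values from {1, …, 227}; by symmetry P[π(i) > π(i+1)] = 1/2.
By linearity: E[X] = 226 · (1/2) = (227 − 1) · (1/2) = 113 ≈ 113.000.

E[X] = 113 = 113.000.


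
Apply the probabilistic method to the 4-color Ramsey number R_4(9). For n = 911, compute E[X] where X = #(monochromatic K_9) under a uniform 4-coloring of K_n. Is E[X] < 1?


E[X] = C(911, 9) · 4^{1 − 36} = 1144686900492291197405 · 4^{−35} = 1144686900492291197405/1180591620717411303424.
As a reduced fraction: E[X] = 1144686900492291197405/1180591620717411303424 ≈ 0.9695875.
Is E[X] < 1? YES.
Since E[X] < 1, there exists a 4-coloring of K_{911} with no monochromatic K_9; hence R_4(9) > 911.

E[X] = 1144686900492291197405/1180591620717411303424 ≈ 0.9695875; E[X] < 1, so R_4(9) > 911.


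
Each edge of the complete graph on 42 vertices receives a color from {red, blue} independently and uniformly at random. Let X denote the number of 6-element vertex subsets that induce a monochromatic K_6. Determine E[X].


Let X = Σ_S X_S over the C(42, 6) = 5245786 subsets S of size 6, where X_S = 1 if the K_6 on S is monochromatic.
For a fixed S, the K_6 on S has C(6, 2) = 15 edges. P[all 15 edges red] = (1/2)^15, and likewise for blue, so P[monochromatic] = 2·(1/2)^15 = 2^{1 − 15} = 1/16384.
By linearity of expectation: E[X] = C(42, 6) · 2^{1 − 15} = 5245786 · 1/16384 = 2622893/8192.
Numerically: E[X] ≈ 320.177.

E[X] = C(42,6)·2^(1−C(6,2)) = 2622893/8192 ≈ 320.177.


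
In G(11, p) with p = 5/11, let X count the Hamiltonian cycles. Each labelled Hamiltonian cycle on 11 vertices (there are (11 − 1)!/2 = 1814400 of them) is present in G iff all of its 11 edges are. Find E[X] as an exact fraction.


K_11 has (11 − 1)!/2 = 1814400 labelled Hamiltonian cycles.
For each such Hamiltonian cycle H, let X_H = 1 if all 11 edges of H are present in G. Then P[X_H = 1] = p^{11} = (5/11)^{11} = 48828125/285311670611.
By linearity: E[X] = Σ_H E[X_H] = 1814400 · p^{11} = 1814400 · 48828125/285311670611 = 88593750000000/285311670611.
Numerically: E[X] ≈ 311.

E[X] = 1814400 · (5/11)^{11} = 88593750000000/285311670611 ≈ 311.


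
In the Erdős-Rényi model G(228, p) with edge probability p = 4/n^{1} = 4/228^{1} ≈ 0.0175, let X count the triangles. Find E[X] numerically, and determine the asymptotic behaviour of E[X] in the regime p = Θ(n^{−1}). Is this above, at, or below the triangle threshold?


Number of potential triangles: C(228, 3) = 1949476.
Each occurs with probability p³ ≈ (0.0175)³ ≈ 5.39977e-06.
By linearity: E[X] = C(228, 3)·p³ ≈ 1949476 · 5.39977e-06 ≈ 10.527.
Here α = 1, so p = 4/n is exactly at the triangle threshold p ~ 1/n. Asymptotically E[X] → c³/6 = 4³/6 = 32/3 ≈ 10.667, a bounded constant. In this regime the triangle count is asymptotically Poisson(c³/6).

E[X] ≈ 10.527; in regime p = Θ(1/n^{1}) E[X] stays bounded (at the triangle threshold p ~ 1/n).


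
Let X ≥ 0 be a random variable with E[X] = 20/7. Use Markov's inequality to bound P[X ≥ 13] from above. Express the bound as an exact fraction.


μ = E[X] = 20/7, a = 13.
Markov: P[X ≥ 13] ≤ μ/a = (20/7)/13 = 20/91.
Numerically: ≈ 0.220.
(Since a = 13 > μ = 2.857, the bound 20/91 is < 1 and informative.)

P[X ≥ 13] ≤ 20/91 ≈ 0.220.


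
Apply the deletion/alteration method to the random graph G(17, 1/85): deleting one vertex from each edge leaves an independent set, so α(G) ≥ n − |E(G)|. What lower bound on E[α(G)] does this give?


E[|E(G)|] = C(17, 2)·p = 136 · (1/85) = 8/5.
E[α(G)] ≥ n − E[|E(G)|] = 17 − 8/5 = 77/5.
Numerically: ≈ 15.400000.
(This is only a lower bound; the true E[α(G)] may be larger.)

E[α(G)] ≥ 77/5 ≈ 15.400000.


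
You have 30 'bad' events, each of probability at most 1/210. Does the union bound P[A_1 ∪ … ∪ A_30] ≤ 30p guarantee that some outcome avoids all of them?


Union bound: P[∪_{i=1}^{30} A_i] ≤ Σ_i P[A_i] ≤ 30·p = 30·(1/210) = 1/7.
Numerically: 1/7 ≈ 0.1428571.
Is 1/7 < 1? YES.
Since P[∪ A_i] ≤ 1/7 < 1, the complement has P[∩ A_i^c] ≥ 1 − 1/7 = 6/7 > 0, so some outcome avoids every A_i.

30·p = 1/7 ≈ 0.1428571; existence CERTIFIED by the union bound.


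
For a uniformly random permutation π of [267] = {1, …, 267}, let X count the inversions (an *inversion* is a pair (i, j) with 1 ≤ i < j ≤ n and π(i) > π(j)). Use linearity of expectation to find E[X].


Write X = Σ X_I over the C(267, 2) = 35511 pairs i < j, with X_I the indicator of one inversion.
There are 35511 indicators.
For each fixed pair i < j, the values π(i) and π(j) are two distinct elements of {1, …, 267} in uniformly random order; by symmetry P[π(i) > π(j)] = 1/2.
By linearity: E[X] = 35511 · (1/2) = C(267, 2) · (1/2) = 35511/2 = 35511/2 ≈ 17755.500.

E[X] = 35511/2 = 17755.500.


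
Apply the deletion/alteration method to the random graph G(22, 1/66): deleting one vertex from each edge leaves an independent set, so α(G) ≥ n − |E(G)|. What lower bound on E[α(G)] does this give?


E[|E(G)|] = C(22, 2)·p = 231 · (1/66) = 7/2.
E[α(G)] ≥ n − E[|E(G)|] = 22 − 7/2 = 37/2.
Numerically: ≈ 18.50000.
(This is only a lower bound; the true E[α(G)] may be larger.)

E[α(G)] ≥ 37/2 ≈ 18.50000.


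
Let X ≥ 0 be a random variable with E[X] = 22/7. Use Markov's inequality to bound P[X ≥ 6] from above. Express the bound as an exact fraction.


μ = E[X] = 22/7, a = 6.
Markov: P[X ≥ 6] ≤ μ/a = (22/7)/6 = 11/21.
Numerically: ≈ 0.524.
(Since a = 6 > μ = 3.143, the bound 11/21 is < 1 and informative.)

P[X ≥ 6] ≤ 11/21 ≈ 0.524.


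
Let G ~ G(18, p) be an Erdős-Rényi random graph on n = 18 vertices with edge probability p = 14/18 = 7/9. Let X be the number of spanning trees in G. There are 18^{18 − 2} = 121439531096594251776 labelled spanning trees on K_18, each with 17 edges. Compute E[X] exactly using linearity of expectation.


K_18 has 18^{18 − 2} = 121439531096594251776 labelled spanning trees.
For each such spanning tree H, let X_H = 1 if all 17 edges of H are present in G. Then P[X_H = 1] = p^{17} = (7/9)^{17} = 232630513987207/16677181699666569.
Summing the indicators: E[X] = Σ_H E[X_H] = 121439531096594251776 · p^{17} = 121439531096594251776 · 232630513987207/16677181699666569 = 15245673364665597952/9.
Numerically: E[X] ≈ 1.694e+18.

E[X] = 121439531096594251776 · (7/9)^{17} = 15245673364665597952/9 ≈ 1.694e+18.


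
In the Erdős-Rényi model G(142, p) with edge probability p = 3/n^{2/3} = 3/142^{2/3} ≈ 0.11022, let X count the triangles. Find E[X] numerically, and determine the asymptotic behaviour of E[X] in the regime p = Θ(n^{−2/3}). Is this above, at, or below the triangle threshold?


Number of potential triangles: C(142, 3) = 467180.
Each occurs with probability p³ ≈ (0.11022)³ ≈ 1.3390200e-03.
By linearity: E[X] = C(142, 3)·p³ ≈ 467180 · 1.3390200e-03 ≈ 625.56338.
Since α = 2/3 < 1, p = c/n^{2/3} ≫ 1/n is above the triangle threshold p ~ 1/n. Asymptotically E[X] ~ (c³/6)·n^{3(1−α)} = (3³/6)·n^{1} → ∞; triangles are abundant w.h.p.

E[X] ≈ 625.56338; in regime p = Θ(1/n^{2/3}) E[X] diverges (above the triangle threshold p ~ 1/n).


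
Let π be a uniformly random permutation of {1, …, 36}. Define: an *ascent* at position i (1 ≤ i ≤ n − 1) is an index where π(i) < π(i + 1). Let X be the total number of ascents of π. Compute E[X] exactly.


Write X = Σ X_I over i = 1, …, 35, with X_I the indicator of one ascent.
There are 35 indicators.
For each fixed i, the pair (π(i), π(i+1)) is a uniformly random ordered pair of distinct values from {1, …, 36}; by symmetry P[π(i) < π(i+1)] = 1/2.
By linearity: E[X] = 35 · (1/2) = (36 − 1) · (1/2) = 35/2 ≈ 17.500.

E[X] = 35/2 = 17.500.


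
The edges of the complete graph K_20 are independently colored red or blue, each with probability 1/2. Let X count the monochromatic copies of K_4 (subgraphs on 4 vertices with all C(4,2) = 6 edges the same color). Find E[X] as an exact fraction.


Let X = Σ_S X_S over the C(20, 4) = 4845 subsets S of size 4, where X_S = 1 if the K_4 on S is monochromatic.
For a fixed S, the K_4 on S has C(4, 2) = 6 edges. P[all 6 edges red] = (1/2)^6, and likewise for blue, so P[monochromatic] = 2·(1/2)^6 = 2^{1 − 6} = 1/32.
By linearity of expectation: E[X] = C(20, 4) · 2^{1 − 6} = 4845 · 1/32 = 4845/32.
Numerically: E[X] ≈ 151.4062.

E[X] = C(20,4)·2^(1−C(4,2)) = 4845/32 ≈ 151.4062.


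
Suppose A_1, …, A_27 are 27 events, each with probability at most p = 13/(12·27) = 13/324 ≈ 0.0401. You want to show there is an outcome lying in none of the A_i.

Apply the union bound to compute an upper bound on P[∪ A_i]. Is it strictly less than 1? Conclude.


Union bound: P[∪_{i=1}^{27} A_i] ≤ Σ_i P[A_i] ≤ 27·p = 27·(13/324) = 13/12.
Numerically: 13/12 ≈ 1.0833.
Is 13/12 < 1? NO.
Since the bound 13/12 is ≥ 1, the union bound is uninformative here; it does NOT by itself certify existence.

27·p = 13/12 ≈ 1.0833; existence NOT certified by the union bound.


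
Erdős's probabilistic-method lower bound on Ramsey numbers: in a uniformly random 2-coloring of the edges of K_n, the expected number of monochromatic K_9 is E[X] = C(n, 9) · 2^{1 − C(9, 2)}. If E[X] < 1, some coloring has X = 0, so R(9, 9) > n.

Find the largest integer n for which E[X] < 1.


We need C(n, 9) · 2^{1 − 36} < 1, i.e. C(n, 9) < 2^{36 − 1} = 34359738368.
Check values of n near the boundary:
  n = 63: C(63, 9) = 23667689815; 23667689815 < 34359738368? YES
  n = 64: C(64, 9) = 27540584512; 27540584512 < 34359738368? YES
  n = 65: C(65, 9) = 31966749880; 31966749880 < 34359738368? YES
  n = 66: C(66, 9) = 37014131440; 37014131440 < 34359738368? NO
The largest n with C(n, 9) < 34359738368 is n = 65 (where E[X] = 3995843735/4294967296 ≈ 0.9304). Hence R(9, 9) > 65, i.e. R(9, 9) ≥ 66.

Largest n = 65; hence R(9, 9) > 65.


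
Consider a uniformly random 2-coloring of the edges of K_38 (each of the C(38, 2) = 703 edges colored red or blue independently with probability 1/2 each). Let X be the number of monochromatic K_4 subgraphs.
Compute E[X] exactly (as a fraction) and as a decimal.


Let X = Σ_S X_S over the C(38, 4) = 73815 subsets S of size 4, where X_S = 1 if the K_4 on S is monochromatic.
For a fixed S, the K_4 on S has C(4, 2) = 6 edges. P[all 6 edges red] = (1/2)^6, and likewise for blue, so P[monochromatic] = 2·(1/2)^6 = 2^{1 − 6} = 1/32.
Summing: E[X] = C(38, 4) · 2^{1 − 6} = 73815 · 1/32 = 73815/32.
Numerically: E[X] ≈ 2306.71875.

E[X] = C(38,4)·2^(1−C(4,2)) = 73815/32 ≈ 2306.71875.


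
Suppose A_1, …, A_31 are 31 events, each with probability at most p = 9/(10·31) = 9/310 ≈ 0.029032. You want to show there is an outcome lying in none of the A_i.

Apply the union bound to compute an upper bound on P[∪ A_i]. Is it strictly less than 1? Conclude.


Union bound: P[∪_{i=1}^{31} A_i] ≤ Σ_i P[A_i] ≤ 31·p = 31·(9/310) = 9/10.
Numerically: 9/10 ≈ 0.900000.
Is 9/10 < 1? YES.
Since P[∪ A_i] ≤ 9/10 < 1, the complement has P[∩ A_i^c] ≥ 1 − 9/10 = 1/10 > 0, so some outcome avoids every A_i.

31·p = 9/10 ≈ 0.900000; existence CERTIFIED by the union bound.


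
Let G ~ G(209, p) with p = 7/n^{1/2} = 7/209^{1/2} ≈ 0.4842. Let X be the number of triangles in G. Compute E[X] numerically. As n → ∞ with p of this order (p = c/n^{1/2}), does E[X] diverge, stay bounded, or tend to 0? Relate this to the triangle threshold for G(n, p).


Number of potential triangles: C(209, 3) = 1499784.
Each occurs with probability p³ ≈ (0.4842)³ ≈ 1.1352060e-01.
By linearity: E[X] = C(209, 3)·p³ ≈ 1499784 · 1.1352060e-01 ≈ 170256.38465.
Since α = 1/2 < 1, p = c/n^{1/2} ≫ 1/n is above the triangle threshold p ~ 1/n. Asymptotically E[X] ~ (c³/6)·n^{3(1−α)} = (7³/6)·n^{1.5} → ∞; triangles are abundant w.h.p.

E[X] ≈ 170256.38465; in regime p = Θ(1/n^{1/2}) E[X] diverges (above the triangle threshold p ~ 1/n).


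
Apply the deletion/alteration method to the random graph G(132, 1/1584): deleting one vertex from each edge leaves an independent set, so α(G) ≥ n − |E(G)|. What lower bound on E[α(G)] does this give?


E[|E(G)|] = C(132, 2)·p = 8646 · (1/1584) = 131/24.
E[α(G)] ≥ n − E[|E(G)|] = 132 − 131/24 = 3037/24.
Numerically: ≈ 126.54167.
(This is only a lower bound; the true E[α(G)] may be larger.)

E[α(G)] ≥ 3037/24 ≈ 126.54167.


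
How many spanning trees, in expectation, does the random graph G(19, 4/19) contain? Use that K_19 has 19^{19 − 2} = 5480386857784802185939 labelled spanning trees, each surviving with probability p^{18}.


K_19 has 19^{19 − 2} = 5480386857784802185939 labelled spanning trees.
For each such spanning tree H, let X_H = 1 if all 18 edges of H are present in G. Then P[X_H = 1] = p^{18} = (4/19)^{18} = 68719476736/104127350297911241532841.
By linearity: E[X] = Σ_H E[X_H] = 5480386857784802185939 · p^{18} = 5480386857784802185939 · 68719476736/104127350297911241532841 = 68719476736/19.
Numerically: E[X] ≈ 3.617e+09.

E[X] = 5480386857784802185939 · (4/19)^{18} = 68719476736/19 ≈ 3.617e+09.


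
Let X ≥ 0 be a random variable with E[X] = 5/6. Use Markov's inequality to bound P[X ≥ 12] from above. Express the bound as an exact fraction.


μ = E[X] = 5/6, a = 12.
Markov: P[X ≥ 12] ≤ μ/a = (5/6)/12 = 5/72.
Numerically: ≈ 0.0694.
(Since a = 12 > μ = 0.8333, the bound 5/72 is < 1 and informative.)

P[X ≥ 12] ≤ 5/72 ≈ 0.0694.


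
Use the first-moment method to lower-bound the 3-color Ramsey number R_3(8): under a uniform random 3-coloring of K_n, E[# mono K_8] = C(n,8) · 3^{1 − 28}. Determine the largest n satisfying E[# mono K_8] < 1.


We need C(n, 8) · 3^{1 − 28} < 1, i.e. C(n, 8) < 3^{28 − 1} = 7625597484987.
Check values of n near the boundary:
  n = 154: C(154, 8) = 6521818990995; 6521818990995 < 7625597484987? YES
  n = 155: C(155, 8) = 6876747915675; 6876747915675 < 7625597484987? YES
  n = 156: C(156, 8) = 7248464019225; 7248464019225 < 7625597484987? YES
  n = 157: C(157, 8) = 7637643295425; 7637643295425 < 7625597484987? NO
  n = 158: C(158, 8) = 8044984271181; 8044984271181 < 7625597484987? NO
  n = 159: C(159, 8) = 8471208603429; 8471208603429 < 7625597484987? NO
The largest n with C(n, 8) < 7625597484987 is n = 156 (where E[X] = 805384891025/847288609443 ≈ 0.95054). Hence R_3(8) > 156, i.e. R_3(8) ≥ 157.

Largest n = 156; hence R_3(8) > 156.


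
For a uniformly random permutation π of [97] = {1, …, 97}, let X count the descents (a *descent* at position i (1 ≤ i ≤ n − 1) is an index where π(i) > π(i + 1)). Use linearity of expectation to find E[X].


Write X = Σ X_I over i = 1, …, 96, with X_I the indicator of one descent.
There are 96 indicators.
For each fixed i, the pair (π(i), π(i+1)) is a uniformly random ordered pair of distinct values from {1, …, 97}; by symmetry P[π(i) > π(i+1)] = 1/2.
By linearity: E[X] = 96 · (1/2) = (97 − 1) · (1/2) = 48 ≈ 48.000000.

E[X] = 48 = 48.000000.


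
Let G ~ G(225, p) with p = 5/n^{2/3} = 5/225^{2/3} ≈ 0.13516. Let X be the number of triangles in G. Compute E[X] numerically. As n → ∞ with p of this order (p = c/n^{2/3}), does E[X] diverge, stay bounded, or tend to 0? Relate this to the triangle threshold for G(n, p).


Number of potential triangles: C(225, 3) = 1873200.
Each occurs with probability p³ ≈ (0.13516)³ ≈ 2.4691358e-03.
By linearity: E[X] = C(225, 3)·p³ ≈ 1873200 · 2.4691358e-03 ≈ 4625.18519.
Since α = 2/3 < 1, p = c/n^{2/3} ≫ 1/n is above the triangle threshold p ~ 1/n. Asymptotically E[X] ~ (c³/6)·n^{3(1−α)} = (5³/6)·n^{1} → ∞; triangles are abundant w.h.p.

E[X] ≈ 4625.18519; in regime p = Θ(1/n^{2/3}) E[X] diverges (above the triangle threshold p ~ 1/n).


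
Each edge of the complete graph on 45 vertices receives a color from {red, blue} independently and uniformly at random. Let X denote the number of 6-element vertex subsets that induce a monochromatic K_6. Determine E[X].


Let X = Σ_S X_S over the C(45, 6) = 8145060 subsets S of size 6, where X_S = 1 if the K_6 on S is monochromatic.
For a fixed S, the K_6 on S has C(6, 2) = 15 edges. P[all 15 edges red] = (1/2)^15, and likewise for blue, so P[monochromatic] = 2·(1/2)^15 = 2^{1 − 15} = 1/16384.
Summing: E[X] = C(45, 6) · 2^{1 − 15} = 8145060 · 1/16384 = 2036265/4096.
Numerically: E[X] ≈ 497.135.

E[X] = C(45,6)·2^(1−C(6,2)) = 2036265/4096 ≈ 497.135.


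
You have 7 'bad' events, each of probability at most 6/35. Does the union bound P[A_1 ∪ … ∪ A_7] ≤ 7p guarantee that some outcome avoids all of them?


Union bound: P[∪_{i=1}^{7} A_i] ≤ Σ_i P[A_i] ≤ 7·p = 7·(6/35) = 6/5.
Numerically: 6/5 ≈ 1.2000.
Is 6/5 < 1? NO.
Since the bound 6/5 is ≥ 1, the union bound is uninformative here; it does NOT by itself certify existence.

7·p = 6/5 ≈ 1.2000; existence NOT certified by the union bound.


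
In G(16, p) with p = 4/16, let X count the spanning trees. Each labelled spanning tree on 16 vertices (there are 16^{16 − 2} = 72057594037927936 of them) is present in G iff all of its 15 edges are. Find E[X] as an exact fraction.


K_16 has 16^{16 − 2} = 72057594037927936 labelled spanning trees.
For each such spanning tree H, let X_H = 1 if all 15 edges of H are present in G. Then P[X_H = 1] = p^{15} = (1/4)^{15} = 1/1073741824.
Summing the indicators: E[X] = Σ_H E[X_H] = 72057594037927936 · p^{15} = 72057594037927936 · 1/1073741824 = 67108864.
Numerically: E[X] ≈ 6.71089e+07.

E[X] = 72057594037927936 · (1/4)^{15} = 67108864 ≈ 6.71089e+07.


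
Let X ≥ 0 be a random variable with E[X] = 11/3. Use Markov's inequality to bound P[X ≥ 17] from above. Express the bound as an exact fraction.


μ = E[X] = 11/3, a = 17.
Markov: P[X ≥ 17] ≤ μ/a = (11/3)/17 = 11/51.
Numerically: ≈ 0.2157.
(Since a = 17 > μ = 3.6667, the bound 11/51 is < 1 and informative.)

P[X ≥ 17] ≤ 11/51 ≈ 0.2157.


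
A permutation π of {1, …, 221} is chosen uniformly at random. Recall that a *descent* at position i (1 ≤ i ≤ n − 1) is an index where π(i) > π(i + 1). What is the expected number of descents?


Write X = Σ X_I over i = 1, …, 220, with X_I the indicator of one descent.
There are 220 indicators.
For each fixed i, the pair (π(i), π(i+1)) is a uniformly random ordered pair of distinct values from {1, …, 221}; by symmetry P[π(i) > π(i+1)] = 1/2.
By linearity: E[X] = 220 · (1/2) = (221 − 1) · (1/2) = 110 ≈ 110.0000.

E[X] = 110 = 110.0000.


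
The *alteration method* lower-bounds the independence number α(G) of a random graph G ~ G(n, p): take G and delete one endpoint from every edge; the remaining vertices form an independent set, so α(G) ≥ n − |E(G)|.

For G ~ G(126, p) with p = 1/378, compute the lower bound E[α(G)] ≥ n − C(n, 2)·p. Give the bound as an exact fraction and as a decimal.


E[|E(G)|] = C(126, 2)·p = 7875 · (1/378) = 125/6.
E[α(G)] ≥ n − E[|E(G)|] = 126 − 125/6 = 631/6.
Numerically: ≈ 105.16667.
(This is only a lower bound; the true E[α(G)] may be larger.)

E[α(G)] ≥ 631/6 ≈ 105.16667.


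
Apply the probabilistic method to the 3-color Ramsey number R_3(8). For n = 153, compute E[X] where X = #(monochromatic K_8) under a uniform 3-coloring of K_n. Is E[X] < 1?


E[X] = C(153, 8) · 3^{1 − 28} = 6183023199255 · 3^{−27} = 6183023199255/7625597484987.
As a reduced fraction: E[X] = 687002577695/847288609443 ≈ 0.81082.
Is E[X] < 1? YES.
Since E[X] < 1, there exists a 3-coloring of K_{153} with no monochromatic K_8; hence R_3(8) > 153.

E[X] = 687002577695/847288609443 ≈ 0.81082; E[X] < 1, so R_3(8) > 153.


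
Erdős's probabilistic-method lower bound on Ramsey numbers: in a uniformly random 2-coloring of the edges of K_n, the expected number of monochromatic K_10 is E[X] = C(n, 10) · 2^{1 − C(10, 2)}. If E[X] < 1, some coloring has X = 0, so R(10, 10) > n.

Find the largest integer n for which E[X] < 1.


We need C(n, 10) · 2^{1 − 45} < 1, i.e. C(n, 10) < 2^{45 − 1} = 17592186044416.
Check values of n near the boundary:
  n = 95: C(95, 10) = 10104934117421; 10104934117421 < 17592186044416? YES
  n = 96: C(96, 10) = 11279926456656; 11279926456656 < 17592186044416? YES
  n = 97: C(97, 10) = 12576469727536; 12576469727536 < 17592186044416? YES
  n = 98: C(98, 10) = 14005614014756; 14005614014756 < 17592186044416? YES
  n = 99: C(99, 10) = 15579278510796; 15579278510796 < 17592186044416? YES
  n = 100: C(100, 10) = 17310309456440; 17310309456440 < 17592186044416? YES
  n = 101: C(101, 10) = 19212541264840; 19212541264840 < 17592186044416? NO
  n = 102: C(102, 10) = 21300860967540; 21300860967540 < 17592186044416? NO
The largest n with C(n, 10) < 17592186044416 is n = 100 (where E[X] = 2163788682055/2199023255552 ≈ 0.98398). Hence R(10, 10) > 100, i.e. R(10, 10) ≥ 101.

Largest n = 100; hence R(10, 10) > 100.


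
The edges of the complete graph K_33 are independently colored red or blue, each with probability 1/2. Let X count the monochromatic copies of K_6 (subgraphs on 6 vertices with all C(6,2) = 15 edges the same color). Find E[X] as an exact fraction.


Let X = Σ_S X_S over the C(33, 6) = 1107568 subsets S of size 6, where X_S = 1 if the K_6 on S is monochromatic.
For a fixed S, the K_6 on S has C(6, 2) = 15 edges. P[all 15 edges red] = (1/2)^15, and likewise for blue, so P[monochromatic] = 2·(1/2)^15 = 2^{1 − 15} = 1/16384.
By linearity: E[X] = C(33, 6) · 2^{1 − 15} = 1107568 · 1/16384 = 69223/1024.
Numerically: E[X] ≈ 67.60059.

E[X] = C(33,6)·2^(1−C(6,2)) = 69223/1024 ≈ 67.60059.


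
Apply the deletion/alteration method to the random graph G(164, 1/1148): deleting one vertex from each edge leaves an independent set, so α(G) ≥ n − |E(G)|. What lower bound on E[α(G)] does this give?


E[|E(G)|] = C(164, 2)·p = 13366 · (1/1148) = 163/14.
E[α(G)] ≥ n − E[|E(G)|] = 164 − 163/14 = 2133/14.
Numerically: ≈ 152.3571.
(This is only a lower bound; the true E[α(G)] may be larger.)

E[α(G)] ≥ 2133/14 ≈ 152.3571.


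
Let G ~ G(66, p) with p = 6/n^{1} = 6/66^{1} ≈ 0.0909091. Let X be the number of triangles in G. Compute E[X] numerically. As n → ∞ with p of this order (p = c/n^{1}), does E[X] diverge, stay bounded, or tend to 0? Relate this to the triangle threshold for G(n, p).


Number of potential triangles: C(66, 3) = 45760.
Each occurs with probability p³ ≈ (0.0909091)³ ≈ 7.51314801e-04.
By linearity: E[X] = C(66, 3)·p³ ≈ 45760 · 7.51314801e-04 ≈ 34.380165.
Here α = 1, so p = 6/n is exactly at the triangle threshold p ~ 1/n. Asymptotically E[X] → c³/6 = 6³/6 = 36 ≈ 36.000000, a bounded constant. In this regime the triangle count is asymptotically Poisson(c³/6).

E[X] ≈ 34.380165; in regime p = Θ(1/n^{1}) E[X] stays bounded (at the triangle threshold p ~ 1/n).


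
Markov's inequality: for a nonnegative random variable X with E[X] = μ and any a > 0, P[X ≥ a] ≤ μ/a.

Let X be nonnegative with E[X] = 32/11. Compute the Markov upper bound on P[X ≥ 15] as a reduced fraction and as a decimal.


μ = E[X] = 32/11, a = 15.
Markov: P[X ≥ 15] ≤ μ/a = (32/11)/15 = 32/165.
Numerically: ≈ 0.193939.
(Since a = 15 > μ = 2.909091, the bound 32/165 is < 1 and informative.)

P[X ≥ 15] ≤ 32/165 ≈ 0.193939.


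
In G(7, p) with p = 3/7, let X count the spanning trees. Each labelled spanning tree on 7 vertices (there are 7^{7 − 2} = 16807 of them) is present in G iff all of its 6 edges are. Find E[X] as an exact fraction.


K_7 has 7^{7 − 2} = 16807 labelled spanning trees.
For each such spanning tree H, let X_H = 1 if all 6 edges of H are present in G. Then P[X_H = 1] = p^{6} = (3/7)^{6} = 729/117649.
By linearity of expectation: E[X] = Σ_H E[X_H] = 16807 · p^{6} = 16807 · 729/117649 = 729/7.
Numerically: E[X] ≈ 104.143.

E[X] = 16807 · (3/7)^{6} = 729/7 ≈ 104.143.


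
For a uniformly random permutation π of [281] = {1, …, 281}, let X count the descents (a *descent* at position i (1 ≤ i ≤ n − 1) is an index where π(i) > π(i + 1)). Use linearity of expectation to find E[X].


Write X = Σ X_I over i = 1, …, 280, with X_I the indicator of one descent.
There are 280 indicators.
For each fixed i, the pair (π(i), π(i+1)) is a uniformly random ordered pair of distinct values from {1, …, 281}; by symmetry P[π(i) > π(i+1)] = 1/2.
By linearity: E[X] = 280 · (1/2) = (281 − 1) · (1/2) = 140 ≈ 140.000.

E[X] = 140 = 140.000.


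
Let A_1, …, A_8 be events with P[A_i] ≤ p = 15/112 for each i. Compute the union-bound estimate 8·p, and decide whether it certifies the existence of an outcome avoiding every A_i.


Union bound: P[∪_{i=1}^{8} A_i] ≤ Σ_i P[A_i] ≤ 8·p = 8·(15/112) = 15/14.
Numerically: 15/14 ≈ 1.0714.
Is 15/14 < 1? NO.
Since the bound 15/14 is ≥ 1, the union bound is uninformative here; it does NOT by itself certify existence.

8·p = 15/14 ≈ 1.0714; existence NOT certified by the union bound.


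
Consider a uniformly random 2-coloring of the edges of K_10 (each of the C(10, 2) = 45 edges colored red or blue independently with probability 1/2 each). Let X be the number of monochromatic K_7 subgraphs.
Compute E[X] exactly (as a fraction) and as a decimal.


Let X = Σ_S X_S over the C(10, 7) = 120 subsets S of size 7, where X_S = 1 if the K_7 on S is monochromatic.
For a fixed S, the K_7 on S has C(7, 2) = 21 edges. P[all 21 edges red] = (1/2)^21, and likewise for blue, so P[monochromatic] = 2·(1/2)^21 = 2^{1 − 21} = 1/1048576.
Summing: E[X] = C(10, 7) · 2^{1 − 21} = 120 · 1/1048576 = 15/131072.
Numerically: E[X] ≈ 0.000.

E[X] = C(10,7)·2^(1−C(7,2)) = 15/131072 ≈ 0.000.


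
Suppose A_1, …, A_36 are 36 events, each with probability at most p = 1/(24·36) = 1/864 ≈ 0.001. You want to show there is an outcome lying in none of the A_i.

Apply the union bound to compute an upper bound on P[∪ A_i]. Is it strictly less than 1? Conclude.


Union bound: P[∪_{i=1}^{36} A_i] ≤ Σ_i P[A_i] ≤ 36·p = 36·(1/864) = 1/24.
Numerically: 1/24 ≈ 0.042.
Is 1/24 < 1? YES.
Since P[∪ A_i] ≤ 1/24 < 1, the complement has P[∩ A_i^c] ≥ 1 − 1/24 = 23/24 > 0, so some outcome avoids every A_i.

36·p = 1/24 ≈ 0.042; existence CERTIFIED by the union bound.


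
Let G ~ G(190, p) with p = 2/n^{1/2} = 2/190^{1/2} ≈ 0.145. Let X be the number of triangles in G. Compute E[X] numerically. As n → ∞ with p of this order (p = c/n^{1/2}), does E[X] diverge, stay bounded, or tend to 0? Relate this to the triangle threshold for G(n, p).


Number of potential triangles: C(190, 3) = 1125180.
Each occurs with probability p³ ≈ (0.145)³ ≈ 3.05464e-03.
By linearity: E[X] = C(190, 3)·p³ ≈ 1125180 · 3.05464e-03 ≈ 3437.016.
Since α = 1/2 < 1, p = c/n^{1/2} ≫ 1/n is above the triangle threshold p ~ 1/n. Asymptotically E[X] ~ (c³/6)·n^{3(1−α)} = (2³/6)·n^{1.5} → ∞; triangles are abundant w.h.p.

E[X] ≈ 3437.016; in regime p = Θ(1/n^{1/2}) E[X] diverges (above the triangle threshold p ~ 1/n).


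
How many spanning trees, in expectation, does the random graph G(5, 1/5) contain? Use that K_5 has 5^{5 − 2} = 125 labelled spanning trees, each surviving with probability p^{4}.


K_5 has 5^{5 − 2} = 125 labelled spanning trees.
For each such spanning tree H, let X_H = 1 if all 4 edges of H are present in G. Then P[X_H = 1] = p^{4} = (1/5)^{4} = 1/625.
By linearity of expectation: E[X] = Σ_H E[X_H] = 125 · p^{4} = 125 · 1/625 = 1/5.
Numerically: E[X] ≈ 0.2.

E[X] = 125 · (1/5)^{4} = 1/5 ≈ 0.2.


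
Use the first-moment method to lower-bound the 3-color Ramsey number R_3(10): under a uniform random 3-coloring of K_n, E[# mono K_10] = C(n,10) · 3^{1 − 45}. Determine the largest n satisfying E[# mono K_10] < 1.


We need C(n, 10) · 3^{1 − 45} < 1, i.e. C(n, 10) < 3^{45 − 1} = 984770902183611232881.
Check values of n near the boundary:
  n = 568: C(568, 10) = 889446337783744949208; 889446337783744949208 < 984770902183611232881? YES
  n = 569: C(569, 10) = 905357721286137524328; 905357721286137524328 < 984770902183611232881? YES
  n = 570: C(570, 10) = 921524823451961408691; 921524823451961408691 < 984770902183611232881? YES
  n = 571: C(571, 10) = 937951290893172842001; 937951290893172842001 < 984770902183611232881? YES
  n = 572: C(572, 10) = 954640815642161682606; 954640815642161682606 < 984770902183611232881? YES
  n = 573: C(573, 10) = 971597135635805762226; 971597135635805762226 < 984770902183611232881? YES
  n = 574: C(574, 10) = 988824035203816502691; 988824035203816502691 < 984770902183611232881? NO
  n = 575: C(575, 10) = 1006325345561406175305; 1006325345561406175305 < 984770902183611232881? NO
  n = 576: C(576, 10) = 1024104945306307344480; 1024104945306307344480 < 984770902183611232881? NO
The largest n with C(n, 10) < 984770902183611232881 is n = 573 (where E[X] = 35985079097622435638/36472996377170786403 ≈ 0.9866225). Hence R_3(10) > 573, i.e. R_3(10) ≥ 574.

Largest n = 573; hence R_3(10) > 573.


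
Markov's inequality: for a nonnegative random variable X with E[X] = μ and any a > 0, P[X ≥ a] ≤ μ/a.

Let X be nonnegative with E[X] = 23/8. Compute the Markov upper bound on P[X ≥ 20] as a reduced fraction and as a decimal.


μ = E[X] = 23/8, a = 20.
Markov: P[X ≥ 20] ≤ μ/a = (23/8)/20 = 23/160.
Numerically: ≈ 0.144.
(Since a = 20 > μ = 2.875, the bound 23/160 is < 1 and informative.)

P[X ≥ 20] ≤ 23/160 ≈ 0.144.


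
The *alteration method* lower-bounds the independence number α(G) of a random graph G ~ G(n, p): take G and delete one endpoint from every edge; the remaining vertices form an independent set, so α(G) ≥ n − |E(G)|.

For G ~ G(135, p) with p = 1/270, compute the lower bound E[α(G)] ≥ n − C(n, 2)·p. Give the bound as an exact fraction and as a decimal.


E[|E(G)|] = C(135, 2)·p = 9045 · (1/270) = 67/2.
E[α(G)] ≥ n − E[|E(G)|] = 135 − 67/2 = 203/2.
Numerically: ≈ 101.5000.
(This is only a lower bound; the true E[α(G)] may be larger.)

E[α(G)] ≥ 203/2 ≈ 101.5000.


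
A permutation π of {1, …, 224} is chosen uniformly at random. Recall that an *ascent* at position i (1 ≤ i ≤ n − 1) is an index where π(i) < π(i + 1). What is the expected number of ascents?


Write X = Σ X_I over i = 1, …, 223, with X_I the indicator of one ascent.
There are 223 indicators.
For each fixed i, the pair (π(i), π(i+1)) is a uniformly random ordered pair of distinct values from {1, …, 224}; by symmetry P[π(i) < π(i+1)] = 1/2.
By linearity: E[X] = 223 · (1/2) = (224 − 1) · (1/2) = 223/2 ≈ 111.5000.

E[X] = 223/2 = 111.5000.


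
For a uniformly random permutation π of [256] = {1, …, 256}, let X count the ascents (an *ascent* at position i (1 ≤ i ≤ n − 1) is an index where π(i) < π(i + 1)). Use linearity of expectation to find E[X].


Write X = Σ X_I over i = 1, …, 255, with X_I the indicator of one ascent.
There are 255 indicators.
For each fixed i, the pair (π(i), π(i+1)) is a uniformly random ordered pair of distinct values from {1, …, 256}; by symmetry P[π(i) < π(i+1)] = 1/2.
By linearity: E[X] = 255 · (1/2) = (256 − 1) · (1/2) = 255/2 ≈ 127.5000.

E[X] = 255/2 = 127.5000.


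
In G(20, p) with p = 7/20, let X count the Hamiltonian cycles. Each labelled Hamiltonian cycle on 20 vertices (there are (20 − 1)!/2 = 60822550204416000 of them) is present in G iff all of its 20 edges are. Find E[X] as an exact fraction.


K_20 has (20 − 1)!/2 = 60822550204416000 labelled Hamiltonian cycles.
For each such Hamiltonian cycle H, let X_H = 1 if all 20 edges of H are present in G. Then P[X_H = 1] = p^{20} = (7/20)^{20} = 79792266297612001/104857600000000000000000000.
By linearity of expectation: E[X] = Σ_H E[X_H] = 60822550204416000 · p^{20} = 60822550204416000 · 79792266297612001/104857600000000000000000000 = 1184855742873690605203907421/25600000000000000000.
Numerically: E[X] ≈ 4.62834e+07.

E[X] = 60822550204416000 · (7/20)^{20} = 1184855742873690605203907421/25600000000000000000 ≈ 4.62834e+07.


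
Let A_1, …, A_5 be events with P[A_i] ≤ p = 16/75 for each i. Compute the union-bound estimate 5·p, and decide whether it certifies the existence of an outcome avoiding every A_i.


Union bound: P[∪_{i=1}^{5} A_i] ≤ Σ_i P[A_i] ≤ 5·p = 5·(16/75) = 16/15.
Numerically: 16/15 ≈ 1.06667.
Is 16/15 < 1? NO.
Since the bound 16/15 is ≥ 1, the union bound is uninformative here; it does NOT by itself certify existence.

5·p = 16/15 ≈ 1.06667; existence NOT certified by the union bound.


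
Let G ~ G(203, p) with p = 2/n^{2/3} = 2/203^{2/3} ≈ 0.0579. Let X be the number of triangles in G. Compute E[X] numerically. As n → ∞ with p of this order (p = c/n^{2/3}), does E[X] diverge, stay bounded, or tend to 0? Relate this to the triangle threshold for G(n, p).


Number of potential triangles: C(203, 3) = 1373701.
Each occurs with probability p³ ≈ (0.0579)³ ≈ 1.941323e-04.
By linearity: E[X] = C(203, 3)·p³ ≈ 1373701 · 1.941323e-04 ≈ 266.6798.
Since α = 2/3 < 1, p = c/n^{2/3} ≫ 1/n is above the triangle threshold p ~ 1/n. Asymptotically E[X] ~ (c³/6)·n^{3(1−α)} = (2³/6)·n^{1} → ∞; triangles are abundant w.h.p.

E[X] ≈ 266.6798; in regime p = Θ(1/n^{2/3}) E[X] diverges (above the triangle threshold p ~ 1/n).


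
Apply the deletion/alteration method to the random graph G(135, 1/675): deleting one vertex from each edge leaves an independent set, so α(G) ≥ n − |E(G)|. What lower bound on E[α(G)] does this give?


E[|E(G)|] = C(135, 2)·p = 9045 · (1/675) = 67/5.
E[α(G)] ≥ n − E[|E(G)|] = 135 − 67/5 = 608/5.
Numerically: ≈ 121.60000.
(This is only a lower bound; the true E[α(G)] may be larger.)

E[α(G)] ≥ 608/5 ≈ 121.60000.


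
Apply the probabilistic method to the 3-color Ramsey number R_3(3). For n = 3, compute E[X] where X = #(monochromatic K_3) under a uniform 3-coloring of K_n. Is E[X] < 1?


E[X] = C(3, 3) · 3^{1 − 3} = 1 · 3^{−2} = 1/9.
As a reduced fraction: E[X] = 1/9 ≈ 0.111111.
Is E[X] < 1? YES.
Since E[X] < 1, there exists a 3-coloring of K_{3} with no monochromatic K_3; hence R_3(3) > 3.

E[X] = 1/9 ≈ 0.111111; E[X] < 1, so R_3(3) > 3.


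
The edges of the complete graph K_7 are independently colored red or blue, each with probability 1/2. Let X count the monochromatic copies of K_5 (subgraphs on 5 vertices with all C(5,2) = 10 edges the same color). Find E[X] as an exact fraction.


Let X = Σ_S X_S over the C(7, 5) = 21 subsets S of size 5, where X_S = 1 if the K_5 on S is monochromatic.
For a fixed S, the K_5 on S has C(5, 2) = 10 edges. P[all 10 edges red] = (1/2)^10, and likewise for blue, so P[monochromatic] = 2·(1/2)^10 = 2^{1 − 10} = 1/512.
Summing: E[X] = C(7, 5) · 2^{1 − 10} = 21 · 1/512 = 21/512.
Numerically: E[X] ≈ 0.04102.

E[X] = C(7,5)·2^(1−C(5,2)) = 21/512 ≈ 0.04102.


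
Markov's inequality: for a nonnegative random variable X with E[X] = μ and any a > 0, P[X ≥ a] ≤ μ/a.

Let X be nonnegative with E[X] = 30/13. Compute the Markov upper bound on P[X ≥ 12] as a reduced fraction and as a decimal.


μ = E[X] = 30/13, a = 12.
Markov: P[X ≥ 12] ≤ μ/a = (30/13)/12 = 5/26.
Numerically: ≈ 0.19231.
(Since a = 12 > μ = 2.30769, the bound 5/26 is < 1 and informative.)

P[X ≥ 12] ≤ 5/26 ≈ 0.19231.


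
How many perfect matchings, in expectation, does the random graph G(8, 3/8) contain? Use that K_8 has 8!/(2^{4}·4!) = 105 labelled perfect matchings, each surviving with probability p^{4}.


K_8 has 8!/(2^{4}·4!) = 105 labelled perfect matchings.
For each such perfect matching H, let X_H = 1 if all 4 edges of H are present in G. Then P[X_H = 1] = p^{4} = (3/8)^{4} = 81/4096.
By linearity of expectation: E[X] = Σ_H E[X_H] = 105 · p^{4} = 105 · 81/4096 = 8505/4096.
Numerically: E[X] ≈ 2.08.

E[X] = 105 · (3/8)^{4} = 8505/4096 ≈ 2.08.


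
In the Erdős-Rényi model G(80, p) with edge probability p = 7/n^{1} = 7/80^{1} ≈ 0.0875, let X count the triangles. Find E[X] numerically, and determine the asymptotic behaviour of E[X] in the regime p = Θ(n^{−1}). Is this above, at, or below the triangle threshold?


Number of potential triangles: C(80, 3) = 82160.
Each occurs with probability p³ ≈ (0.0875)³ ≈ 6.699219e-04.
By linearity: E[X] = C(80, 3)·p³ ≈ 82160 · 6.699219e-04 ≈ 55.0408.
Here α = 1, so p = 7/n is exactly at the triangle threshold p ~ 1/n. Asymptotically E[X] → c³/6 = 7³/6 = 343/6 ≈ 57.1667, a bounded constant. In this regime the triangle count is asymptotically Poisson(c³/6).

E[X] ≈ 55.0408; in regime p = Θ(1/n^{1}) E[X] stays bounded (at the triangle threshold p ~ 1/n).


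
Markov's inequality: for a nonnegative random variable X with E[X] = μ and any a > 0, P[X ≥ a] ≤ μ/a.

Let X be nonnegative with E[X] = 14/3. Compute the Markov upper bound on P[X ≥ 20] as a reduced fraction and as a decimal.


μ = E[X] = 14/3, a = 20.
Markov: P[X ≥ 20] ≤ μ/a = (14/3)/20 = 7/30.
Numerically: ≈ 0.23333.
(Since a = 20 > μ = 4.66667, the bound 7/30 is < 1 and informative.)

P[X ≥ 20] ≤ 7/30 ≈ 0.23333.
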